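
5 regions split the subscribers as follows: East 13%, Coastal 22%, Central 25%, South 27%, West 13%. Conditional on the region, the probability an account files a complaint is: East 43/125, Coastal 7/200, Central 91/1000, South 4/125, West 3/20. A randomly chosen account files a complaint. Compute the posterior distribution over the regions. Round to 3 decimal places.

East 0.433, Coastal 0.075, Central 0.220, South 0.084, West 0.189

Unnormalized posteriors (prior × likelihood):
  East: 0.13 × 0.344 = 0.04472
  Coastal: 0.22 × 0.035 = 0.0077
  Central: 0.25 × 0.091 = 0.02275
  South: 0.27 × 0.032 = 0.00864
  West: 0.13 × 0.15 = 0.0195
Total = 0.10331.
P(East | complaint) = 0.04472/0.10331 ≈ 0.433
P(Coastal | complaint) = 0.0077/0.10331 ≈ 0.075
P(Central | complaint) = 0.02275/0.10331 ≈ 0.220
P(South | complaint) = 0.00864/0.10331 ≈ 0.084
P(West | complaint) = 0.0195/0.10331 ≈ 0.189
(Check: 0.433+0.075+0.220+0.084+0.189 = 1.001.)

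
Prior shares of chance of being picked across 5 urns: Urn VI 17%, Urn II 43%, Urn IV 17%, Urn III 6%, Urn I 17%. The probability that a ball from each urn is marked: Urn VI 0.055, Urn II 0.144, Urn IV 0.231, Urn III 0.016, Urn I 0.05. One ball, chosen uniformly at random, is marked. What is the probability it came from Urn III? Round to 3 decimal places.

0.008

By Bayes' rule, posterior ∝ prior × likelihood:
  Urn VI: 0.17 × 0.055 = 0.00935
  Urn II: 0.43 × 0.144 = 0.06192
  Urn IV: 0.17 × 0.231 = 0.03927
  Urn III: 0.06 × 0.016 = 0.00096
  Urn I: 0.17 × 0.05 = 0.0085
Sum = 0.12.
P(Urn III | evidence) = 0.00096 / 0.12 ≈ 0.008.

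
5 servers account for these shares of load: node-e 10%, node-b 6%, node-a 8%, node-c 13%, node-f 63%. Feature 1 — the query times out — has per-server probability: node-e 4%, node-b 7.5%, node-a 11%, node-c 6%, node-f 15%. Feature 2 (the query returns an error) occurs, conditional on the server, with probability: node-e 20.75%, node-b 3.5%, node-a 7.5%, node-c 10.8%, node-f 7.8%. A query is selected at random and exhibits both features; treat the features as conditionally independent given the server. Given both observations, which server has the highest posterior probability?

By Bayes' rule, posterior ∝ prior × likelihood:
  node-e: 0.1 × 0.04 × 0.2075 = 0.00083
  node-b: 0.06 × 0.075 × 0.035 = 0.0001575
  node-a: 0.08 × 0.11 × 0.075 = 0.00066
  node-c: 0.13 × 0.06 × 0.108 = 0.0008424
  node-f: 0.63 × 0.15 × 0.078 = 0.007371
Total = 0.0098609.
Largest term belongs to node-f, so node-f is most probable.

node-f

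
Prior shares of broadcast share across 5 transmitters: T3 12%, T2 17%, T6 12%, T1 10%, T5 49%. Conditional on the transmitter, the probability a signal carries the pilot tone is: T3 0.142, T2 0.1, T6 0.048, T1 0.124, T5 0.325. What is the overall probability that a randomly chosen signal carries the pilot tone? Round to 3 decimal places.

By Bayes' rule, posterior ∝ prior × likelihood:
  T3: 0.12 × 0.142 = 0.01704
  T2: 0.17 × 0.1 = 0.017
  T6: 0.12 × 0.048 = 0.00576
  T1: 0.1 × 0.124 = 0.0124
  T5: 0.49 × 0.325 = 0.15925
P(pilot) = 0.01704 + 0.017 + 0.00576 + 0.0124 + 0.15925 = 0.21145 → 0.211.

0.211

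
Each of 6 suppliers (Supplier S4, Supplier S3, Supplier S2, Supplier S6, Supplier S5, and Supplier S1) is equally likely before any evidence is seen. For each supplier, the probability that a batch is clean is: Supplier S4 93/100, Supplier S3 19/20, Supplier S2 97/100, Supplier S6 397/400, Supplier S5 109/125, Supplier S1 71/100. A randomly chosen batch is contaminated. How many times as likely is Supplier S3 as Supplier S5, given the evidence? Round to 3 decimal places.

0.391

Taking complements, P(contaminated | each) = Supplier S4 0.07, Supplier S3 0.05, Supplier S2 0.03, Supplier S6 0.0075, Supplier S5 0.128, Supplier S1 0.29.
Since the prior is uniform, the posterior is proportional to the likelihood:
  Supplier S4: 0.07
  Supplier S3: 0.05
  Supplier S2: 0.03
  Supplier S6: 0.0075
  Supplier S5: 0.128
  Supplier S1: 0.29
Normalizing constant = 0.5755.
The ratio is 0.05 / 0.128 (the normalizer cancels) = 0.391.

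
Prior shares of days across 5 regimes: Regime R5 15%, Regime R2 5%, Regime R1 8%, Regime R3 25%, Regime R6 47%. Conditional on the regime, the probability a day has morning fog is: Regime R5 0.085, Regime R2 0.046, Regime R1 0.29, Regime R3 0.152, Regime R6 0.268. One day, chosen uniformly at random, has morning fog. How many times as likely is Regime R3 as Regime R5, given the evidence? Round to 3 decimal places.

2.980

By Bayes' rule, posterior ∝ prior × likelihood:
  Regime R5: 0.15 × 0.085 = 0.01275
  Regime R2: 0.05 × 0.046 = 0.0023
  Regime R1: 0.08 × 0.29 = 0.0232
  Regime R3: 0.25 × 0.152 = 0.038
  Regime R6: 0.47 × 0.268 = 0.12596
Sum = 0.20221.
The ratio is 0.038 / 0.01275 (the normalizer cancels) = 2.980.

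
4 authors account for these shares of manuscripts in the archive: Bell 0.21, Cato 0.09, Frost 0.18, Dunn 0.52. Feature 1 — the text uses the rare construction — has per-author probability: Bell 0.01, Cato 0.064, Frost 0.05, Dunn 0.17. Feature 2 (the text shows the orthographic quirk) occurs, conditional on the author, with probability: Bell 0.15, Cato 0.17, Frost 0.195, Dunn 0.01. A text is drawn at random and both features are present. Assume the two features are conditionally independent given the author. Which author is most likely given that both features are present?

Frost

Compute prior × likelihood for every hypothesis:
  Bell: 0.21 × 0.01 × 0.15 = 0.000315
  Cato: 0.09 × 0.064 × 0.17 = 0.0009792
  Frost: 0.18 × 0.05 × 0.195 = 0.001755
  Dunn: 0.52 × 0.17 × 0.01 = 0.000884
Total = 0.0039332.
Largest term belongs to Frost, so Frost is most probable.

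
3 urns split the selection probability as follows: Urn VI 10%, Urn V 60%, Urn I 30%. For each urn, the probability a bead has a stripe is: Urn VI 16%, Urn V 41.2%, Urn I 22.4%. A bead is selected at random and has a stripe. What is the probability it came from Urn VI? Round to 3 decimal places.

0.048

Prior × likelihood for each hypothesis:
  Urn VI: 0.1 × 0.16 = 0.016
  Urn V: 0.6 × 0.412 = 0.2472
  Urn I: 0.3 × 0.224 = 0.0672
Sum = 0.3304.
P(Urn VI | evidence) = 0.016 / 0.3304 ≈ 0.048.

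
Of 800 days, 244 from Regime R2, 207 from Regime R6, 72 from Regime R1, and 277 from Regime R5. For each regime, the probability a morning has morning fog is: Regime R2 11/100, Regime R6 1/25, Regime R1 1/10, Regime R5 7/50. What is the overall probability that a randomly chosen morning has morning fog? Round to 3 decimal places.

Unnormalized posteriors (prior × likelihood):
  Regime R2: 0.305 × 0.11 = 0.03355
  Regime R6: 0.25875 × 0.04 = 0.01035
  Regime R1: 0.09 × 0.1 = 0.009
  Regime R5: 0.34625 × 0.14 = 0.048475
P(fog) = 0.03355 + 0.01035 + 0.009 + 0.048475 = 0.101375 → 0.101.

0.101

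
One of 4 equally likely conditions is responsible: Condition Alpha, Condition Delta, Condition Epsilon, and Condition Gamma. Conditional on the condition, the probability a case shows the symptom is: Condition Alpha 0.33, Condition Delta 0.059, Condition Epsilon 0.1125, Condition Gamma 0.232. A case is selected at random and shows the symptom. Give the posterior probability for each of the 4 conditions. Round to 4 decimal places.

With a uniform prior (1/4 each), posterior ∝ likelihood:
  Condition Alpha: 0.33
  Condition Delta: 0.059
  Condition Epsilon: 0.1125
  Condition Gamma: 0.232
Sum = 0.7335.
P(Condition Alpha | symptomatic) = 0.33/0.7335 ≈ 0.4499
P(Condition Delta | symptomatic) = 0.059/0.7335 ≈ 0.0804
P(Condition Epsilon | symptomatic) = 0.1125/0.7335 ≈ 0.1534
P(Condition Gamma | symptomatic) = 0.232/0.7335 ≈ 0.3163
(Check: 0.4499+0.0804+0.1534+0.3163 = 1.0000.)

Condition Alpha 0.4499, Condition Delta 0.0804, Condition Epsilon 0.1534, Condition Gamma 0.3163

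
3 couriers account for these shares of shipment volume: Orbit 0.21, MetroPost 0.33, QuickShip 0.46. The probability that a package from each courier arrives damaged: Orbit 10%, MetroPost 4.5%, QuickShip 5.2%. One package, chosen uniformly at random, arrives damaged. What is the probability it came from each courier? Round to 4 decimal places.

Unnormalized posteriors (prior × likelihood):
  Orbit: 0.21 × 0.1 = 0.021
  MetroPost: 0.33 × 0.045 = 0.01485
  QuickShip: 0.46 × 0.052 = 0.02392
Normalizing constant = 0.05977.
P(Orbit | damaged) = 0.021/0.05977 ≈ 0.3513
P(MetroPost | damaged) = 0.01485/0.05977 ≈ 0.2485
P(QuickShip | damaged) = 0.02392/0.05977 ≈ 0.4002

Orbit 0.3513, MetroPost 0.2485, QuickShip 0.4002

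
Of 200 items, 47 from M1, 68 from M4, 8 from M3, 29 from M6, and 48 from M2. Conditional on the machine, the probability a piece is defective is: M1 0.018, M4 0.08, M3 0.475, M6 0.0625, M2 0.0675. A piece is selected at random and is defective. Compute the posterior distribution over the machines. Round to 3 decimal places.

Unnormalized posteriors (prior × likelihood):
  M1: 0.235 × 0.018 = 0.00423
  M4: 0.34 × 0.08 = 0.0272
  M3: 0.04 × 0.475 = 0.019
  M6: 0.145 × 0.0625 = 0.0090625
  M2: 0.24 × 0.0675 = 0.0162
Sum = 0.0756925.
P(M1 | defective) = 0.00423/0.0756925 ≈ 0.056
P(M4 | defective) = 0.0272/0.0756925 ≈ 0.359
P(M3 | defective) = 0.019/0.0756925 ≈ 0.251
P(M6 | defective) = 0.0090625/0.0756925 ≈ 0.120
P(M2 | defective) = 0.0162/0.0756925 ≈ 0.214

M1 0.056, M4 0.359, M3 0.251, M6 0.120, M2 0.214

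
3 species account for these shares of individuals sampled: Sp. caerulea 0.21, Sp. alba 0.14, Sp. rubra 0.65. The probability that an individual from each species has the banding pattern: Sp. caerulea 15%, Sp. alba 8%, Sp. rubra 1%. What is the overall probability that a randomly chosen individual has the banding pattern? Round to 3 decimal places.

Prior × likelihood for each hypothesis:
  Sp. caerulea: 0.21 × 0.15 = 0.0315
  Sp. alba: 0.14 × 0.08 = 0.0112
  Sp. rubra: 0.65 × 0.01 = 0.0065
P(banded) = 0.0315 + 0.0112 + 0.0065 = 0.0492 → 0.049.

0.049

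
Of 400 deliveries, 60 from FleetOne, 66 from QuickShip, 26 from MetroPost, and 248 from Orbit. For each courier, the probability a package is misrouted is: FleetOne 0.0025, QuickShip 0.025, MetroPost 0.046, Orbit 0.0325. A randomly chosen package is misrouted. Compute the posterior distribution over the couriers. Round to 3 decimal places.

FleetOne 0.014, QuickShip 0.149, MetroPost 0.108, Orbit 0.729

Unnormalized posteriors (prior × likelihood):
  FleetOne: 0.15 × 0.0025 = 0.000375
  QuickShip: 0.165 × 0.025 = 0.004125
  MetroPost: 0.065 × 0.046 = 0.00299
  Orbit: 0.62 × 0.0325 = 0.02015
Normalizing constant = 0.02764.
P(FleetOne | misrouted) = 0.000375/0.02764 ≈ 0.014
P(QuickShip | misrouted) = 0.004125/0.02764 ≈ 0.149
P(MetroPost | misrouted) = 0.00299/0.02764 ≈ 0.108
P(Orbit | misrouted) = 0.02015/0.02764 ≈ 0.729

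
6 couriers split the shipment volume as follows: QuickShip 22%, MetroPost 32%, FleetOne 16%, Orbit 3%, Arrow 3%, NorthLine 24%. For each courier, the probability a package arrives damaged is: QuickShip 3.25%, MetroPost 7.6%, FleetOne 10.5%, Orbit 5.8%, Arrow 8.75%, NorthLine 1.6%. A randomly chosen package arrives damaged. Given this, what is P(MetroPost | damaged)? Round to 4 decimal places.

0.4306

By Bayes' rule, posterior ∝ prior × likelihood:
  QuickShip: 0.22 × 0.0325 = 0.00715
  MetroPost: 0.32 × 0.076 = 0.02432
  FleetOne: 0.16 × 0.105 = 0.0168
  Orbit: 0.03 × 0.058 = 0.00174
  Arrow: 0.03 × 0.0875 = 0.002625
  NorthLine: 0.24 × 0.016 = 0.00384
Total = 0.056475.
P(MetroPost | evidence) = 0.02432 / 0.056475 ≈ 0.4306.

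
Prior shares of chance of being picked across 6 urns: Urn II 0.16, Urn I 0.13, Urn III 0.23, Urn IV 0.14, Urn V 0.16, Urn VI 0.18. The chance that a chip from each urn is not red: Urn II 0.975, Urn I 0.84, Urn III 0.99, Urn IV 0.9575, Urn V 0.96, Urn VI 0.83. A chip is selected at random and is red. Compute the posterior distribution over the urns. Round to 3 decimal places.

Urn II 0.057, Urn I 0.297, Urn III 0.033, Urn IV 0.085, Urn V 0.091, Urn VI 0.437

Taking complements, P(red | each) = Urn II 0.025, Urn I 0.16, Urn III 0.01, Urn IV 0.0425, Urn V 0.04, Urn VI 0.17.
Compute prior × likelihood for every hypothesis:
  Urn II: 0.16 × 0.025 = 0.004
  Urn I: 0.13 × 0.16 = 0.0208
  Urn III: 0.23 × 0.01 = 0.0023
  Urn IV: 0.14 × 0.0425 = 0.00595
  Urn V: 0.16 × 0.04 = 0.0064
  Urn VI: 0.18 × 0.17 = 0.0306
Normalizing constant = 0.07005.
P(Urn II | red) = 0.004/0.07005 ≈ 0.057
P(Urn I | red) = 0.0208/0.07005 ≈ 0.297
P(Urn III | red) = 0.0023/0.07005 ≈ 0.033
P(Urn IV | red) = 0.00595/0.07005 ≈ 0.085
P(Urn V | red) = 0.0064/0.07005 ≈ 0.091
P(Urn VI | red) = 0.0306/0.07005 ≈ 0.437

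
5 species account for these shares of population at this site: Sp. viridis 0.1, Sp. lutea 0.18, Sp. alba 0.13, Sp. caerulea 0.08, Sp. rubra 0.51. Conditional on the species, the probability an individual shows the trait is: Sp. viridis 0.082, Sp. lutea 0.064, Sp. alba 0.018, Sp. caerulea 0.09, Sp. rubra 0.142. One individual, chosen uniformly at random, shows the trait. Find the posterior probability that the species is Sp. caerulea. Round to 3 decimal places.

0.071

Prior × likelihood for each hypothesis:
  Sp. viridis: 0.1 × 0.082 = 0.0082
  Sp. lutea: 0.18 × 0.064 = 0.01152
  Sp. alba: 0.13 × 0.018 = 0.00234
  Sp. caerulea: 0.08 × 0.09 = 0.0072
  Sp. rubra: 0.51 × 0.142 = 0.07242
Normalizing constant = 0.10168.
P(Sp. caerulea | evidence) = 0.0072 / 0.10168 ≈ 0.071.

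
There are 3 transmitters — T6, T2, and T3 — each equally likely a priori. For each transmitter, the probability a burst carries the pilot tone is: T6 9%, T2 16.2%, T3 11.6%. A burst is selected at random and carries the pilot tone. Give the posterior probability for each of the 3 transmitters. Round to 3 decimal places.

T6 0.245, T2 0.440, T3 0.315

Since the prior is uniform, the posterior is proportional to the likelihood:
  T6: 0.09
  T2: 0.162
  T3: 0.116
Total = 0.368.
P(T6 | pilot) = 0.09/0.368 ≈ 0.245
P(T2 | pilot) = 0.162/0.368 ≈ 0.440
P(T3 | pilot) = 0.116/0.368 ≈ 0.315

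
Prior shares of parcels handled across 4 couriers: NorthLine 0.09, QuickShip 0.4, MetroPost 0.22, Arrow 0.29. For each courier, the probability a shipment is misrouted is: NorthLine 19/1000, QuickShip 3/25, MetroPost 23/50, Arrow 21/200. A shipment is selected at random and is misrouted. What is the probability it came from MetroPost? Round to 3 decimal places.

0.558

By Bayes' rule, posterior ∝ prior × likelihood:
  NorthLine: 0.09 × 0.019 = 0.00171
  QuickShip: 0.4 × 0.12 = 0.048
  MetroPost: 0.22 × 0.46 = 0.1012
  Arrow: 0.29 × 0.105 = 0.03045
Normalizing constant = 0.18136.
P(MetroPost | evidence) = 0.1012 / 0.18136 ≈ 0.558.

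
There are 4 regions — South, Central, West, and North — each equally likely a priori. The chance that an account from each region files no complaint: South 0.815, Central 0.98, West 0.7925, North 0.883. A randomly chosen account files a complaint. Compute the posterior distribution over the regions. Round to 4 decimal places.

South 0.3494, Central 0.0378, West 0.3919, North 0.2210

Taking complements, P(complaint | each) = South 0.185, Central 0.02, West 0.2075, North 0.117.
Since the prior is uniform, the posterior is proportional to the likelihood:
  South: 0.185
  Central: 0.02
  West: 0.2075
  North: 0.117
Normalizing constant = 0.5295.
P(South | complaint) = 0.185/0.5295 ≈ 0.3494
P(Central | complaint) = 0.02/0.5295 ≈ 0.0378
P(West | complaint) = 0.2075/0.5295 ≈ 0.3919
P(North | complaint) = 0.117/0.5295 ≈ 0.2210
(Check: 0.3494+0.0378+0.3919+0.2210 = 1.0001.)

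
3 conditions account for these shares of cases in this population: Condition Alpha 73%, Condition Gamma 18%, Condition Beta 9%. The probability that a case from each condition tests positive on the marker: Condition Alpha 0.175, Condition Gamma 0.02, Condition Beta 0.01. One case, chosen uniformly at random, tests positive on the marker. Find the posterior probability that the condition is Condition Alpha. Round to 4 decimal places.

Unnormalized posteriors (prior × likelihood):
  Condition Alpha: 0.73 × 0.175 = 0.12775
  Condition Gamma: 0.18 × 0.02 = 0.0036
  Condition Beta: 0.09 × 0.01 = 0.0009
Normalizing constant = 0.13225.
P(Condition Alpha | evidence) = 0.12775 / 0.13225 ≈ 0.9660.

0.9660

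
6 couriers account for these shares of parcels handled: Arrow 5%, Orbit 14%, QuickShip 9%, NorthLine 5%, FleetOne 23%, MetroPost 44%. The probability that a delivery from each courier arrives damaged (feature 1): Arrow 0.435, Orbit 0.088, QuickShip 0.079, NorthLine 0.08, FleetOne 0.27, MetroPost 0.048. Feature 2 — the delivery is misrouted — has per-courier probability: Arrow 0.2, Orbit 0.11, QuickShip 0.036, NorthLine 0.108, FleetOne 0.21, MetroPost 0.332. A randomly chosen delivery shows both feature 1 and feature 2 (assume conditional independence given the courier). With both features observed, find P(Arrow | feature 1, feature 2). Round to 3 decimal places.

Unnormalized posteriors (prior × likelihood):
  Arrow: 0.05 × 0.435 × 0.2 = 0.00435
  Orbit: 0.14 × 0.088 × 0.11 = 0.0013552
  QuickShip: 0.09 × 0.079 × 0.036 = 0.00025596
  NorthLine: 0.05 × 0.08 × 0.108 = 0.000432
  FleetOne: 0.23 × 0.27 × 0.21 = 0.013041
  MetroPost: 0.44 × 0.048 × 0.332 = 0.00701184
Normalizing constant = 0.026446.
P(Arrow | evidence) = 0.00435 / 0.026446 ≈ 0.164.

0.164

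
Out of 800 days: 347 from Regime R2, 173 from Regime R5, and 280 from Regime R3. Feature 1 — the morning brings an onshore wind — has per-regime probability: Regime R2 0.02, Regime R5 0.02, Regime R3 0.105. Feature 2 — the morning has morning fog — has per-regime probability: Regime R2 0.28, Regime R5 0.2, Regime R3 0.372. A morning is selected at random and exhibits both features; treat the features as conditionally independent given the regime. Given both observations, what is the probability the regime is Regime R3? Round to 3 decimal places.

0.806

Unnormalized posteriors (prior × likelihood):
  Regime R2: 0.43375 × 0.02 × 0.28 = 0.002429
  Regime R5: 0.21625 × 0.02 × 0.2 = 0.000865
  Regime R3: 0.35 × 0.105 × 0.372 = 0.013671
Normalizing constant = 0.016965.
P(Regime R3 | evidence) = 0.013671 / 0.016965 ≈ 0.806.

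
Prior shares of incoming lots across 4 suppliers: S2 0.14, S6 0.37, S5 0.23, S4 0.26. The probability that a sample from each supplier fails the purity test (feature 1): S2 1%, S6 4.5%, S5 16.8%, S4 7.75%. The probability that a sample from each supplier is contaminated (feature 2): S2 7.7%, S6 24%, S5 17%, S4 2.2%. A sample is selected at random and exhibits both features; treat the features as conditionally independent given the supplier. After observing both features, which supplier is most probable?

By Bayes' rule, posterior ∝ prior × likelihood:
  S2: 0.14 × 0.01 × 0.077 = 0.0001078
  S6: 0.37 × 0.045 × 0.24 = 0.003996
  S5: 0.23 × 0.168 × 0.17 = 0.0065688
  S4: 0.26 × 0.0775 × 0.022 = 0.0004433
Total = 0.0111159.
Largest term belongs to S5, so S5 is most probable.

S5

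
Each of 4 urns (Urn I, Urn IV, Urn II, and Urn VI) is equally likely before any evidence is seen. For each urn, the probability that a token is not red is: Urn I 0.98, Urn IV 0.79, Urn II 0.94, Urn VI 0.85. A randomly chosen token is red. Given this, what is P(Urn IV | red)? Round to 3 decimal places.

0.477

Taking complements, P(red | each) = Urn I 0.02, Urn IV 0.21, Urn II 0.06, Urn VI 0.15.
Since the prior is uniform, the posterior is proportional to the likelihood:
  Urn I: 0.02
  Urn IV: 0.21
  Urn II: 0.06
  Urn VI: 0.15
Normalizing constant = 0.44.
P(Urn IV | evidence) = 0.21 / 0.44 ≈ 0.477.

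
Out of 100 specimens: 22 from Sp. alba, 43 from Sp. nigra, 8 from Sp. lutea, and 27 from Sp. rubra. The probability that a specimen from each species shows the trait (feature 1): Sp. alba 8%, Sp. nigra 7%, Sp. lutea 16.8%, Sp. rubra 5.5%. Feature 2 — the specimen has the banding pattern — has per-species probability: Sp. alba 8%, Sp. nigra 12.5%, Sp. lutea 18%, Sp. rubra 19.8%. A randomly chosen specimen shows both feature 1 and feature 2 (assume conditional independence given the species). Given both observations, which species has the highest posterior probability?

Sp. nigra

By Bayes' rule, posterior ∝ prior × likelihood:
  Sp. alba: 0.22 × 0.08 × 0.08 = 0.001408
  Sp. nigra: 0.43 × 0.07 × 0.125 = 0.0037625
  Sp. lutea: 0.08 × 0.168 × 0.18 = 0.0024192
  Sp. rubra: 0.27 × 0.055 × 0.198 = 0.0029403
Sum = 0.01053.
Largest term belongs to Sp. nigra, so Sp. nigra is most probable.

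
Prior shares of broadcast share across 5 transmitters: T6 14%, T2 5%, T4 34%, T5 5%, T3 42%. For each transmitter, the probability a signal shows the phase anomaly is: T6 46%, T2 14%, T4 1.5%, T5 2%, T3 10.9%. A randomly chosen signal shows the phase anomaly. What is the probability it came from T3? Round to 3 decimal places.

By Bayes' rule, posterior ∝ prior × likelihood:
  T6: 0.14 × 0.46 = 0.0644
  T2: 0.05 × 0.14 = 0.007
  T4: 0.34 × 0.015 = 0.0051
  T5: 0.05 × 0.02 = 0.001
  T3: 0.42 × 0.109 = 0.04578
Sum = 0.12328.
P(T3 | evidence) = 0.04578 / 0.12328 ≈ 0.371.

0.371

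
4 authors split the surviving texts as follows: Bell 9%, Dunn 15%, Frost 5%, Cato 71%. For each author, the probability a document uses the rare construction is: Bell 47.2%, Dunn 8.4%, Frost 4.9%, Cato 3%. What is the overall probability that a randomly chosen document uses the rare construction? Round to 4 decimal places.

0.0788

Unnormalized posteriors (prior × likelihood):
  Bell: 0.09 × 0.472 = 0.04248
  Dunn: 0.15 × 0.084 = 0.0126
  Frost: 0.05 × 0.049 = 0.00245
  Cato: 0.71 × 0.03 = 0.0213
P(rare-form) = 0.04248 + 0.0126 + 0.00245 + 0.0213 = 0.07883 → 0.0788.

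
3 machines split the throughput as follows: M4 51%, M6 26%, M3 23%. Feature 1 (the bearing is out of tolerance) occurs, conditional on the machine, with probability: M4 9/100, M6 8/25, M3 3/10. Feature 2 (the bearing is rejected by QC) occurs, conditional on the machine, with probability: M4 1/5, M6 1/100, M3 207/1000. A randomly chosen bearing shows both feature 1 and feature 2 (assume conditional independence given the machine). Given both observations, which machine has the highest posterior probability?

Compute prior × likelihood for every hypothesis:
  M4: 0.51 × 0.09 × 0.2 = 0.00918
  M6: 0.26 × 0.32 × 0.01 = 0.000832
  M3: 0.23 × 0.3 × 0.207 = 0.014283
Sum = 0.024295.
Largest term belongs to M3, so M3 is most probable.

M3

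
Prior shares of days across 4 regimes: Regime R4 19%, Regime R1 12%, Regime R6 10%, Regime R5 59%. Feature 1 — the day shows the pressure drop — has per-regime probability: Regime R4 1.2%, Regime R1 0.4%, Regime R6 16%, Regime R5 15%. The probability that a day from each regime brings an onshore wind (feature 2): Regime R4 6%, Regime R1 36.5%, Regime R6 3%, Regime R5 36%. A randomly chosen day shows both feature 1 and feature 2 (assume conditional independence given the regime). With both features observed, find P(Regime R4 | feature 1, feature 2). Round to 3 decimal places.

0.004

By Bayes' rule, posterior ∝ prior × likelihood:
  Regime R4: 0.19 × 0.012 × 0.06 = 0.0001368
  Regime R1: 0.12 × 0.004 × 0.365 = 0.0001752
  Regime R6: 0.1 × 0.16 × 0.03 = 0.00048
  Regime R5: 0.59 × 0.15 × 0.36 = 0.03186
Normalizing constant = 0.032652.
P(Regime R4 | evidence) = 0.0001368 / 0.032652 ≈ 0.004.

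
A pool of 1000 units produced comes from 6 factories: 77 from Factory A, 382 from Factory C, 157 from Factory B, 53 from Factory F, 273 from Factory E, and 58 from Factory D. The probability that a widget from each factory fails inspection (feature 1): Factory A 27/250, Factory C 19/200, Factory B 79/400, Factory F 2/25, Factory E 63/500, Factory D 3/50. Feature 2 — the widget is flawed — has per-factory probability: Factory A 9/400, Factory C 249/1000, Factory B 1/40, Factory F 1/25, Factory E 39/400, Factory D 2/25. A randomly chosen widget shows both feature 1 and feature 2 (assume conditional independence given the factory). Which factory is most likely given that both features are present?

Factory C

Prior × likelihood for each hypothesis:
  Factory A: 0.077 × 0.108 × 0.0225 = 0.00018711
  Factory C: 0.382 × 0.095 × 0.249 = 0.00903621
  Factory B: 0.157 × 0.1975 × 0.025 = 0.0007751875
  Factory F: 0.053 × 0.08 × 0.04 = 0.0001696
  Factory E: 0.273 × 0.126 × 0.0975 = 0.003353805
  Factory D: 0.058 × 0.06 × 0.08 = 0.0002784
Sum = 0.0138003125.
Largest term belongs to Factory C, so Factory C is most probable.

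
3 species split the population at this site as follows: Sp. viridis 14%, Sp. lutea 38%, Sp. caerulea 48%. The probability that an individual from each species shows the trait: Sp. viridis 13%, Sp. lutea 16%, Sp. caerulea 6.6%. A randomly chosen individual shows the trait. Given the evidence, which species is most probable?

Sp. lutea

Unnormalized posteriors (prior × likelihood):
  Sp. viridis: 0.14 × 0.13 = 0.0182
  Sp. lutea: 0.38 × 0.16 = 0.0608
  Sp. caerulea: 0.48 × 0.066 = 0.03168
Total = 0.11068.
Largest term belongs to Sp. lutea, so Sp. lutea is most probable.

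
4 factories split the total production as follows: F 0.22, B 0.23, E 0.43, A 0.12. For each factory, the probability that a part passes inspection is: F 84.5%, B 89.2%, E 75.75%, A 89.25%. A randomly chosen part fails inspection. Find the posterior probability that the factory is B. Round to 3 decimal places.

Taking complements, P(nonconforming | each) = F 0.155, B 0.108, E 0.2425, A 0.1075.
Prior × likelihood for each hypothesis:
  F: 0.22 × 0.155 = 0.0341
  B: 0.23 × 0.108 = 0.02484
  E: 0.43 × 0.2425 = 0.104275
  A: 0.12 × 0.1075 = 0.0129
Total = 0.176115.
P(B | evidence) = 0.02484 / 0.176115 ≈ 0.141.

0.141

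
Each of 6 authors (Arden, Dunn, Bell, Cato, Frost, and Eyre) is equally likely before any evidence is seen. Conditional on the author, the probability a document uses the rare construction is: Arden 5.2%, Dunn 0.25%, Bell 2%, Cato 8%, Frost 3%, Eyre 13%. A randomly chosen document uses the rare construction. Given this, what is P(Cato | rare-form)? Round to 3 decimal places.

Since the prior is uniform, the posterior is proportional to the likelihood:
  Arden: 0.052
  Dunn: 0.0025
  Bell: 0.02
  Cato: 0.08
  Frost: 0.03
  Eyre: 0.13
Sum = 0.3145.
P(Cato | evidence) = 0.08 / 0.3145 ≈ 0.254.

0.254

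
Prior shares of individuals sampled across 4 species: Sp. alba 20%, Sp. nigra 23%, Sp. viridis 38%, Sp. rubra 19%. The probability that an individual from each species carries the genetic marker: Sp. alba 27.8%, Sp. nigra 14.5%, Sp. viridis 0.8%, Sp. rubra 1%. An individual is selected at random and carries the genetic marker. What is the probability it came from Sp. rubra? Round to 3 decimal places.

0.020

Prior × likelihood for each hypothesis:
  Sp. alba: 0.2 × 0.278 = 0.0556
  Sp. nigra: 0.23 × 0.145 = 0.03335
  Sp. viridis: 0.38 × 0.008 = 0.00304
  Sp. rubra: 0.19 × 0.01 = 0.0019
Total = 0.09389.
P(Sp. rubra | evidence) = 0.0019 / 0.09389 ≈ 0.020.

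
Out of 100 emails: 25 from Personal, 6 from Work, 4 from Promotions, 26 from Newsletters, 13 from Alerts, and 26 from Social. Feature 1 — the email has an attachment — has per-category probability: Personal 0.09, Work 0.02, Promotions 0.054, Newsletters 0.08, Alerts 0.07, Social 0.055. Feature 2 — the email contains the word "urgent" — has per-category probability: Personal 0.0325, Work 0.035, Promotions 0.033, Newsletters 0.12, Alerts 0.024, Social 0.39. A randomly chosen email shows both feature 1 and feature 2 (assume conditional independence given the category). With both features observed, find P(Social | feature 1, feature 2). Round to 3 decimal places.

Unnormalized posteriors (prior × likelihood):
  Personal: 0.25 × 0.09 × 0.0325 = 0.00073125
  Work: 0.06 × 0.02 × 0.035 = 0.000042
  Promotions: 0.04 × 0.054 × 0.033 = 0.00007128
  Newsletters: 0.26 × 0.08 × 0.12 = 0.002496
  Alerts: 0.13 × 0.07 × 0.024 = 0.0002184
  Social: 0.26 × 0.055 × 0.39 = 0.005577
Total = 0.00913593.
P(Social | evidence) = 0.005577 / 0.00913593 ≈ 0.610.

0.610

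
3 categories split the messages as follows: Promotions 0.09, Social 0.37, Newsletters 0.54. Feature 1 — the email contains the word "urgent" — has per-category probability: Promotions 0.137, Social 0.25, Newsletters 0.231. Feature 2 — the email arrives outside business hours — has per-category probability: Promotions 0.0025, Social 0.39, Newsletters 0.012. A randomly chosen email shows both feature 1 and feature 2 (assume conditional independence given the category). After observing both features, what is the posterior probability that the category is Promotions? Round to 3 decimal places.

0.001

Compute prior × likelihood for every hypothesis:
  Promotions: 0.09 × 0.137 × 0.0025 = 0.000030825
  Social: 0.37 × 0.25 × 0.39 = 0.036075
  Newsletters: 0.54 × 0.231 × 0.012 = 0.00149688
Sum = 0.037602705.
P(Promotions | evidence) = 0.000030825 / 0.037602705 ≈ 0.001.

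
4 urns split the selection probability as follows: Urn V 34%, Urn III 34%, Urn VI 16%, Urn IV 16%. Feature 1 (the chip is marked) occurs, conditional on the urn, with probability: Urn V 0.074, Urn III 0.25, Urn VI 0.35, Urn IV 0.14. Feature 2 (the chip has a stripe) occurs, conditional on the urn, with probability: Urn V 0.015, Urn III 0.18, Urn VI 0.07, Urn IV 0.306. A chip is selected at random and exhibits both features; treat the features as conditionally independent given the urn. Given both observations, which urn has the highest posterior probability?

Urn III

Unnormalized posteriors (prior × likelihood):
  Urn V: 0.34 × 0.074 × 0.015 = 0.0003774
  Urn III: 0.34 × 0.25 × 0.18 = 0.0153
  Urn VI: 0.16 × 0.35 × 0.07 = 0.00392
  Urn IV: 0.16 × 0.14 × 0.306 = 0.0068544
Total = 0.0264518.
Largest term belongs to Urn III, so Urn III is most probable.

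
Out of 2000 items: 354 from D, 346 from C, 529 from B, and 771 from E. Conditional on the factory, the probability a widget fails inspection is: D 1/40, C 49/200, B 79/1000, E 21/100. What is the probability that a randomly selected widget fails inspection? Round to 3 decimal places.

Compute prior × likelihood for every hypothesis:
  D: 0.177 × 0.025 = 0.004425
  C: 0.173 × 0.245 = 0.042385
  B: 0.2645 × 0.079 = 0.0208955
  E: 0.3855 × 0.21 = 0.080955
P(nonconforming) = 0.004425 + 0.042385 + 0.0208955 + 0.080955 = 0.1486605 → 0.149.

0.149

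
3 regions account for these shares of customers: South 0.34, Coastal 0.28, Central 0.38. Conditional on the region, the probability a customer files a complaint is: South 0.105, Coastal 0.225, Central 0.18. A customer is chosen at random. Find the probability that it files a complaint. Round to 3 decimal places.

Compute prior × likelihood for every hypothesis:
  South: 0.34 × 0.105 = 0.0357
  Coastal: 0.28 × 0.225 = 0.063
  Central: 0.38 × 0.18 = 0.0684
P(complaint) = 0.0357 + 0.063 + 0.0684 = 0.1671 → 0.167.

0.167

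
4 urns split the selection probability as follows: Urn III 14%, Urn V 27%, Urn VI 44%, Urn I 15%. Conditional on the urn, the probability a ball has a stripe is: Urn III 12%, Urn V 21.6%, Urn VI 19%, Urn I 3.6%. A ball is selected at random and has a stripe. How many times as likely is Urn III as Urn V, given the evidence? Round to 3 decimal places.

Prior × likelihood for each hypothesis:
  Urn III: 0.14 × 0.12 = 0.0168
  Urn V: 0.27 × 0.216 = 0.05832
  Urn VI: 0.44 × 0.19 = 0.0836
  Urn I: 0.15 × 0.036 = 0.0054
Normalizing constant = 0.16412.
The ratio is 0.0168 / 0.05832 (the normalizer cancels) = 0.288.

0.288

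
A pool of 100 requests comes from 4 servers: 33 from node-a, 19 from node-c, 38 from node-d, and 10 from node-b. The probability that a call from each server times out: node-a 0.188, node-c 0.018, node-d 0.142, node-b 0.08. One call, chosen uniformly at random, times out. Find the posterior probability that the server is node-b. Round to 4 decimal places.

0.0628

Unnormalized posteriors (prior × likelihood):
  node-a: 0.33 × 0.188 = 0.06204
  node-c: 0.19 × 0.018 = 0.00342
  node-d: 0.38 × 0.142 = 0.05396
  node-b: 0.1 × 0.08 = 0.008
Total = 0.12742.
P(node-b | evidence) = 0.008 / 0.12742 ≈ 0.0628.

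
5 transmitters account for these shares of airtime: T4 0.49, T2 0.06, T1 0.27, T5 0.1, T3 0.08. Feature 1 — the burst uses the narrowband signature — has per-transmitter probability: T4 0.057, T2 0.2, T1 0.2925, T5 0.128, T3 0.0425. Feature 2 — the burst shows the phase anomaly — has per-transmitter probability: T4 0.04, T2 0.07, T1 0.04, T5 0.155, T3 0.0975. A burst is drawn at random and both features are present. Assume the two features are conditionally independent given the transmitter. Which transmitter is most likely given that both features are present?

T1

Unnormalized posteriors (prior × likelihood):
  T4: 0.49 × 0.057 × 0.04 = 0.0011172
  T2: 0.06 × 0.2 × 0.07 = 0.00084
  T1: 0.27 × 0.2925 × 0.04 = 0.003159
  T5: 0.1 × 0.128 × 0.155 = 0.001984
  T3: 0.08 × 0.0425 × 0.0975 = 0.0003315
Sum = 0.0074317.
Largest term belongs to T1, so T1 is most probable.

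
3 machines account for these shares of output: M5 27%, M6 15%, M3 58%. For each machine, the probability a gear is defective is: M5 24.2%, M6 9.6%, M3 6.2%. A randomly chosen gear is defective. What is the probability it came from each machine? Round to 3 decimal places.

M5 0.565, M6 0.124, M3 0.311

Compute prior × likelihood for every hypothesis:
  M5: 0.27 × 0.242 = 0.06534
  M6: 0.15 × 0.096 = 0.0144
  M3: 0.58 × 0.062 = 0.03596
Normalizing constant = 0.1157.
P(M5 | defective) = 0.06534/0.1157 ≈ 0.565
P(M6 | defective) = 0.0144/0.1157 ≈ 0.124
P(M3 | defective) = 0.03596/0.1157 ≈ 0.311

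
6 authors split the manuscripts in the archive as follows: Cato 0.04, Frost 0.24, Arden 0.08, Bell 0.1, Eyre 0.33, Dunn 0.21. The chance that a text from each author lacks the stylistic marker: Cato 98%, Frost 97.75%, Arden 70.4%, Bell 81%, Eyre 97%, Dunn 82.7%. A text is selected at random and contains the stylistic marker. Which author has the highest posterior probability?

Dunn

Taking complements, P(marker | each) = Cato 0.02, Frost 0.0225, Arden 0.296, Bell 0.19, Eyre 0.03, Dunn 0.173.
By Bayes' rule, posterior ∝ prior × likelihood:
  Cato: 0.04 × 0.02 = 0.0008
  Frost: 0.24 × 0.0225 = 0.0054
  Arden: 0.08 × 0.296 = 0.02368
  Bell: 0.1 × 0.19 = 0.019
  Eyre: 0.33 × 0.03 = 0.0099
  Dunn: 0.21 × 0.173 = 0.03633
Total = 0.09511.
Largest term belongs to Dunn, so Dunn is most probable.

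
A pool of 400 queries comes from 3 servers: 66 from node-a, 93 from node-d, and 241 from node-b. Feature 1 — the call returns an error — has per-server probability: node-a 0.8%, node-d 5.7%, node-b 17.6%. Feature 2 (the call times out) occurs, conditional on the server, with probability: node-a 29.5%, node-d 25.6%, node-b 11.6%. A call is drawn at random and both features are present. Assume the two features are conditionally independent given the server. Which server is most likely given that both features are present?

node-b

Unnormalized posteriors (prior × likelihood):
  node-a: 0.165 × 0.008 × 0.295 = 0.0003894
  node-d: 0.2325 × 0.057 × 0.256 = 0.00339264
  node-b: 0.6025 × 0.176 × 0.116 = 0.01230064
Normalizing constant = 0.01608268.
Largest term belongs to node-b, so node-b is most probable.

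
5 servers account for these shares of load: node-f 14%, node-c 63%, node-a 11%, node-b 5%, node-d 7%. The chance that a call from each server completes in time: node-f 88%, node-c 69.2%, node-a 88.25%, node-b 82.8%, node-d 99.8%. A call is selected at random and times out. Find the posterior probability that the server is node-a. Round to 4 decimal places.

0.0556

Taking complements, P(timeout | each) = node-f 0.12, node-c 0.308, node-a 0.1175, node-b 0.172, node-d 0.002.
Unnormalized posteriors (prior × likelihood):
  node-f: 0.14 × 0.12 = 0.0168
  node-c: 0.63 × 0.308 = 0.19404
  node-a: 0.11 × 0.1175 = 0.012925
  node-b: 0.05 × 0.172 = 0.0086
  node-d: 0.07 × 0.002 = 0.00014
Total = 0.232505.
P(node-a | evidence) = 0.012925 / 0.232505 ≈ 0.0556.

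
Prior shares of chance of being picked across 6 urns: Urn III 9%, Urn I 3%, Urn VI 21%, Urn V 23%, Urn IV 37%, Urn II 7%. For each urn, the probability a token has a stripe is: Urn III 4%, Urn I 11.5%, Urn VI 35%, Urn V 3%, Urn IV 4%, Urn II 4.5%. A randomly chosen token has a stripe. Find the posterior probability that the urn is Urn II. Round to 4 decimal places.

0.0299

By Bayes' rule, posterior ∝ prior × likelihood:
  Urn III: 0.09 × 0.04 = 0.0036
  Urn I: 0.03 × 0.115 = 0.00345
  Urn VI: 0.21 × 0.35 = 0.0735
  Urn V: 0.23 × 0.03 = 0.0069
  Urn IV: 0.37 × 0.04 = 0.0148
  Urn II: 0.07 × 0.045 = 0.00315
Normalizing constant = 0.1054.
P(Urn II | evidence) = 0.00315 / 0.1054 ≈ 0.0299.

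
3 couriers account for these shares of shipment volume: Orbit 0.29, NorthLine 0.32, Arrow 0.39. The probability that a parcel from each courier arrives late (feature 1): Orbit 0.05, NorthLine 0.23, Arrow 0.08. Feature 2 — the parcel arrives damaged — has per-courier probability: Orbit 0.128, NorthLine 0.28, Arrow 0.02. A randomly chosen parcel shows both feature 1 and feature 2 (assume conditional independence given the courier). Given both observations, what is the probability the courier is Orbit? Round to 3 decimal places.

0.080

Unnormalized posteriors (prior × likelihood):
  Orbit: 0.29 × 0.05 × 0.128 = 0.001856
  NorthLine: 0.32 × 0.23 × 0.28 = 0.020608
  Arrow: 0.39 × 0.08 × 0.02 = 0.000624
Sum = 0.023088.
P(Orbit | evidence) = 0.001856 / 0.023088 ≈ 0.080.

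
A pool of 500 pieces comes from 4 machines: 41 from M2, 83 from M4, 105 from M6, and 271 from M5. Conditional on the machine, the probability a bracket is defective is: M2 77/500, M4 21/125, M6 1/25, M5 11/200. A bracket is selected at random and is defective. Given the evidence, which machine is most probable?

By Bayes' rule, posterior ∝ prior × likelihood:
  M2: 0.082 × 0.154 = 0.012628
  M4: 0.166 × 0.168 = 0.027888
  M6: 0.21 × 0.04 = 0.0084
  M5: 0.542 × 0.055 = 0.02981
Sum = 0.078726.
Largest term belongs to M5, so M5 is most probable.

M5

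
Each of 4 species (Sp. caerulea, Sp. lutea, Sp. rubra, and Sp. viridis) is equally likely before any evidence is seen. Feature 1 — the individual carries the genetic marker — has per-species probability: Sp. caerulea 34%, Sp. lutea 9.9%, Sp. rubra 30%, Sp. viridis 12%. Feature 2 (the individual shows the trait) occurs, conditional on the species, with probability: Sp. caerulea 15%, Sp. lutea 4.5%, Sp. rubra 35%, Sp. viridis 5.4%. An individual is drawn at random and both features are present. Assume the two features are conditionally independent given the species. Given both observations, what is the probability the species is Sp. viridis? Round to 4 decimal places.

0.0388

With a uniform prior (1/4 each), posterior ∝ likelihood:
  Sp. caerulea: 0.34 × 0.15 = 0.051
  Sp. lutea: 0.099 × 0.045 = 0.004455
  Sp. rubra: 0.3 × 0.35 = 0.105
  Sp. viridis: 0.12 × 0.054 = 0.00648
Sum = 0.166935.
P(Sp. viridis | evidence) = 0.00648 / 0.166935 ≈ 0.0388.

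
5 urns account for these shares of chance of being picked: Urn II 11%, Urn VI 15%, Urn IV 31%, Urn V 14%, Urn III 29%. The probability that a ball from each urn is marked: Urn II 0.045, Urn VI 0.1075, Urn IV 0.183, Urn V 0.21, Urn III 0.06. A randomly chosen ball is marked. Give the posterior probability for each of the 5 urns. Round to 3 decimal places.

Urn II 0.040, Urn VI 0.129, Urn IV 0.455, Urn V 0.236, Urn III 0.140

Prior × likelihood for each hypothesis:
  Urn II: 0.11 × 0.045 = 0.00495
  Urn VI: 0.15 × 0.1075 = 0.016125
  Urn IV: 0.31 × 0.183 = 0.05673
  Urn V: 0.14 × 0.21 = 0.0294
  Urn III: 0.29 × 0.06 = 0.0174
Normalizing constant = 0.124605.
P(Urn II | marked) = 0.00495/0.124605 ≈ 0.040
P(Urn VI | marked) = 0.016125/0.124605 ≈ 0.129
P(Urn IV | marked) = 0.05673/0.124605 ≈ 0.455
P(Urn V | marked) = 0.0294/0.124605 ≈ 0.236
P(Urn III | marked) = 0.0174/0.124605 ≈ 0.140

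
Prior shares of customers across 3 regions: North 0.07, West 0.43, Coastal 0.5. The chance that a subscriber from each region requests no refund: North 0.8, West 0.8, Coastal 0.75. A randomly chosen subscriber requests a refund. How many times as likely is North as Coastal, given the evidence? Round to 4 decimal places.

Taking complements, P(refund | each) = North 0.2, West 0.2, Coastal 0.25.
By Bayes' rule, posterior ∝ prior × likelihood:
  North: 0.07 × 0.2 = 0.014
  West: 0.43 × 0.2 = 0.086
  Coastal: 0.5 × 0.25 = 0.125
Sum = 0.225.
The ratio is 0.014 / 0.125 (the normalizer cancels) = 0.1120.

0.1120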